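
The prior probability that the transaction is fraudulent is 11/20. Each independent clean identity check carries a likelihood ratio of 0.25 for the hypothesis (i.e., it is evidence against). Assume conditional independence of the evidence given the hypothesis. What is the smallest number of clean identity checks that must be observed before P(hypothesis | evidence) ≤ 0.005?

4

Prior odds = 0.55/0.45 = 11/9.
Likelihood ratio per clean identity check = 0.25.
Target odds: 0.005 ÷ 0.995 = 1/199.
Require 0.25ⁿ ≤ 1/199 ÷ (11/9) = 9/2189.
0.25³ = 0.015625 is still above 9/2189 but 0.25⁴ = 0.00390625 is at or below it, so n = 4.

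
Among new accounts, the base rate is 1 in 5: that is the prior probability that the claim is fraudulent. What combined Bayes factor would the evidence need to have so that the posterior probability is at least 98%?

196

Prior odds = 0.2/0.8 = 0.25.
Target odds = 0.98/0.02 = 49.
Required Bayes factor = 49 ÷ 0.25 = 196.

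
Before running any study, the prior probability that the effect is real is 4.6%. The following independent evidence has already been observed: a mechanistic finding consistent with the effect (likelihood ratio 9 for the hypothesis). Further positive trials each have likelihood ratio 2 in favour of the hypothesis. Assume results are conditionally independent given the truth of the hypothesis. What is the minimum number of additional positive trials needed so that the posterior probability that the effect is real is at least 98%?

7

Prior odds = 0.046/0.954 = 23/477.
Bayes factor of the evidence already in hand = 9.
Odds after that evidence = (23/477) × 9 = 23/53.
Target odds = 0.98/0.02 = 49.
Need 2ⁿ ≥ 49 ÷ (23/53) = 2597/23.
2⁶ = 64 falls short of 2597/23 but 2⁷ = 128 reaches it, so n = 7.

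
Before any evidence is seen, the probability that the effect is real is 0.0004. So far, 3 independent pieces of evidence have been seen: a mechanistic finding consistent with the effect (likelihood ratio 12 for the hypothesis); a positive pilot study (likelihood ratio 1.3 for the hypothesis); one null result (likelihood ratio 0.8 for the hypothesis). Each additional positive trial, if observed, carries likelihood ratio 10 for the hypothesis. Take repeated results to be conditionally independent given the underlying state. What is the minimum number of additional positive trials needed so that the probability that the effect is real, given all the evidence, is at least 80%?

Prior odds = 0.0004/0.9996 = 1/2499.
Combined Bayes factor of the evidence already in hand = 12 × 1.3 × 0.8 = 12.48.
Odds after that evidence = (1/2499) × 12.48 = 104/20825.
Target odds = 0.8/0.2 = 4.
Need 10ⁿ ≥ 4 ÷ (104/20825) = 20825/26.
10² = 100 falls short of 20825/26 but 10³ = 1000 reaches it, so n = 3.

3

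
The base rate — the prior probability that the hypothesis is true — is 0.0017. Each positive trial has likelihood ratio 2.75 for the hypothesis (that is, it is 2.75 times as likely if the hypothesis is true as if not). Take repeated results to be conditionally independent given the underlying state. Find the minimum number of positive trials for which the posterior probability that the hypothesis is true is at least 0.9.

Prior odds = 0.0017/0.9983 = 17/9983.
Likelihood ratio per positive trial = 2.75.
Target posterior odds = 0.9/0.1 = 9.
Need (17/9983) × 2.75ⁿ ≥ 9, i.e. 2.75ⁿ ≥ 89847/17.
2.75⁸ = 214358881/65536 falls short of 89847/17 but 2.75⁹ ≈8994.86 reaches it, so n = 9.

9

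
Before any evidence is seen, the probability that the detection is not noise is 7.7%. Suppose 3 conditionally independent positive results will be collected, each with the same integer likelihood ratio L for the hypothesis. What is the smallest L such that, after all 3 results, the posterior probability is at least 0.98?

Prior odds = 0.077/0.923 = 77/923.
Target odds = 0.98/0.02 = 49.
Need L³ ≥ 49 ÷ (77/923) = 6461/11.
8³ = 512 < 6461/11 ≤ 729 = 9³, so L = 9.

9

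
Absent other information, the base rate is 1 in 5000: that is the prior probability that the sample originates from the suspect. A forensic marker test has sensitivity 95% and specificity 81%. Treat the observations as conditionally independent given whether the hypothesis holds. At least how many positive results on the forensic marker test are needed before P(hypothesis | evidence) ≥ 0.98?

8

Prior odds: 0.0002 ÷ 0.9998 = 1/4999.
False-positive rate = 1 − 0.81 = 0.19; likelihood ratio of a positive = 0.95/0.19 = 5.
Target odds: 0.98 ÷ 0.02 = 49.
Require 5ⁿ ≥ 49 ÷ (1/4999) = 244951.
5⁷ = 78125 falls short of 244951 but 5⁸ = 390625 reaches it, so n = 8.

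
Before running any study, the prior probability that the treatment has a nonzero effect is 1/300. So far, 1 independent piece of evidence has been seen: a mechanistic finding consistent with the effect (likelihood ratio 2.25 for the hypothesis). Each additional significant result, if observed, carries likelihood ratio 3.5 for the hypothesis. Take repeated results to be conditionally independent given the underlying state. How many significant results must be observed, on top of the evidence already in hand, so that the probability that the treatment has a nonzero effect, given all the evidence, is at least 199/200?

Prior odds = (1/300)/(299/300) = 1/299.
Bayes factor of the evidence already in hand = 2.25.
Odds after that evidence = (1/299) × 2.25 = 9/1196.
Target odds = 0.995/0.005 = 199.
Need 3.5ⁿ ≥ 199 ÷ (9/1196) = 238004/9.
3.5⁸ = 5764801/256 falls short of 238004/9 but 3.5⁹ = 40353607/512 reaches it, so n = 9.

9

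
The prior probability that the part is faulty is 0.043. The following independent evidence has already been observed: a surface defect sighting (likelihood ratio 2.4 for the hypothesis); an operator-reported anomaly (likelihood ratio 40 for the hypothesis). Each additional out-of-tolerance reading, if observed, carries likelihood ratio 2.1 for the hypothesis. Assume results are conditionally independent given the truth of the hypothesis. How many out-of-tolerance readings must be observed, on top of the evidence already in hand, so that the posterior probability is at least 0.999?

8

Prior odds = 0.043/0.957 = 43/957.
Combined Bayes factor of the evidence already in hand = 2.4 × 40 = 96.
Odds after that evidence = (43/957) × 96 = 1376/319.
Target odds = 0.999/0.001 = 999.
Need 2.1ⁿ ≥ 999 ÷ (1376/319) = 318681/1376.
2.1⁷ ≈180.109 falls short of 318681/1376 but 2.1⁸ ≈378.229 reaches it, so n = 8.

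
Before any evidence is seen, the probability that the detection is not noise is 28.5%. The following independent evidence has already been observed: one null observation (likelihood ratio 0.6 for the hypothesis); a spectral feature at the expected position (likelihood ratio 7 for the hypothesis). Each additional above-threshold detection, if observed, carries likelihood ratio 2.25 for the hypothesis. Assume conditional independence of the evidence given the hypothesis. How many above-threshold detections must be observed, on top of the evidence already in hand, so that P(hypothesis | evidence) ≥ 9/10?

Prior odds = 0.285/0.715 = 57/143.
Combined Bayes factor of the evidence already in hand = 0.6 × 7 = 4.2.
Odds after that evidence = (57/143) × 4.2 = 1197/715.
Target odds = 0.9/0.1 = 9.
Need 2.25ⁿ ≥ 9 ÷ (1197/715) = 715/133.
2.25² = 5.0625 falls short of 715/133 but 2.25³ = 11.390625 reaches it, so n = 3.

3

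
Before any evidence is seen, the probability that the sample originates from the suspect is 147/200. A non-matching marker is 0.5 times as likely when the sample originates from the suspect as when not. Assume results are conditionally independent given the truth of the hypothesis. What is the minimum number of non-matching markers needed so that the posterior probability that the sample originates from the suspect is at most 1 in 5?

Prior odds = 0.735/0.265 = 147/53.
Likelihood ratio per non-matching marker = 0.5.
Target posterior odds = 0.2/0.8 = 0.25.
Need (147/53) × 0.5ⁿ ≤ 0.25, i.e. 0.5ⁿ ≤ 53/588.
0.5³ = 0.125 is still above 53/588 but 0.5⁴ = 0.0625 is at or below it, so n = 4.

4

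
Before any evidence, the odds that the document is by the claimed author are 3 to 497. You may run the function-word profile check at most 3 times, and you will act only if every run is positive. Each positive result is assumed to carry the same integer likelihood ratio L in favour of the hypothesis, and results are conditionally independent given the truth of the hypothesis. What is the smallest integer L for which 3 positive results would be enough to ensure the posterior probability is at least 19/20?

15

Prior odds = 3/497.
Target odds = 0.95/0.05 = 19.
Need L³ ≥ 19 ÷ (3/497) = 9443/3.
14³ = 2744 < 9443/3 ≤ 3375 = 15³, so L = 15.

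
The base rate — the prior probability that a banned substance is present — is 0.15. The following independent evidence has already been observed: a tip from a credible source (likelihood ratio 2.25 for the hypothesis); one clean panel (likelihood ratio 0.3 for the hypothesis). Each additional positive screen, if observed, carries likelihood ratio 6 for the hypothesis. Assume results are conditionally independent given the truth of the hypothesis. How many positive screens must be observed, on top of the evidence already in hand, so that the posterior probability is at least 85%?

Prior odds = 0.15/0.85 = 3/17.
Combined Bayes factor of the evidence already in hand = 2.25 × 0.3 = 0.675.
Odds after that evidence = (3/17) × 0.675 = 81/680.
Target odds = 0.85/0.15 = 17/3.
Need 6ⁿ ≥ 17/3 ÷ (81/680) = 11560/243.
6² = 36 falls short of 11560/243 but 6³ = 216 reaches it, so n = 3.

3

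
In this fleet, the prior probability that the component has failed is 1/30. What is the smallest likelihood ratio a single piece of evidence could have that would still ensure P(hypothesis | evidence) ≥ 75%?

Prior odds = (1/30)/(29/30) = 1/29.
Target odds = 0.75/0.25 = 3.
Required Bayes factor = 3 ÷ (1/29) = 87.

87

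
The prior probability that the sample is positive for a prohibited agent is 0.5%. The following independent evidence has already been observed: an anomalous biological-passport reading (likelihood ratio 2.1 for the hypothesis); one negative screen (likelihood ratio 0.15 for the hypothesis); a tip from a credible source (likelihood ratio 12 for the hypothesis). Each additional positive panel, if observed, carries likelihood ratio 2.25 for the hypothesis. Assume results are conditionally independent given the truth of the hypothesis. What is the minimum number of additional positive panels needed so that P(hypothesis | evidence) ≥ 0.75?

7

Prior odds = 0.005/0.995 = 1/199.
Combined Bayes factor of the evidence already in hand = 2.1 × 0.15 × 12 = 3.78.
Odds after that evidence = (1/199) × 3.78 = 189/9950.
Target odds = 0.75/0.25 = 3.
Need 2.25ⁿ ≥ 3 ÷ (189/9950) = 9950/63.
2.25⁶ = 531441/4096 falls short of 9950/63 but 2.25⁷ = 4782969/16384 reaches it, so n = 7.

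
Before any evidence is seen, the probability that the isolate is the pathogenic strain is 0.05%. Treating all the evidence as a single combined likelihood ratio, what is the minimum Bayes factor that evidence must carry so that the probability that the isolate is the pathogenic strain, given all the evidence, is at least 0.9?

Prior odds = 0.0005/0.9995 = 1/1999.
Target odds = 0.9/0.1 = 9.
Required Bayes factor = 9 ÷ (1/1999) = 17991.

17991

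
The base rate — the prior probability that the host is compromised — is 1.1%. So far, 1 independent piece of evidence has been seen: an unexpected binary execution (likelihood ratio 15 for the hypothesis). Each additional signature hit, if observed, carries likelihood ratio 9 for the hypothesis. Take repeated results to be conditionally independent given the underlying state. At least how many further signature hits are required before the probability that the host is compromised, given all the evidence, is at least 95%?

3

Prior odds = 0.011/0.989 = 11/989.
Bayes factor of the evidence already in hand = 15.
Odds after that evidence = (11/989) × 15 = 165/989.
Target odds = 0.95/0.05 = 19.
Need 9ⁿ ≥ 19 ÷ (165/989) = 18791/165.
9² = 81 falls short of 18791/165 but 9³ = 729 reaches it, so n = 3.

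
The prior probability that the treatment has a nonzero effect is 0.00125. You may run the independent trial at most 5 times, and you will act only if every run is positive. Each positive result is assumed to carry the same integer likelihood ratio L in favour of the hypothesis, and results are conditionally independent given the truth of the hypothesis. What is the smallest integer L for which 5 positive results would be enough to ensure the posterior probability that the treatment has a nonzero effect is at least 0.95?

Prior odds = 0.00125/0.99875 = 1/799.
Target odds = 0.95/0.05 = 19.
Need L⁵ ≥ 19 ÷ (1/799) = 15181.
6⁵ = 7776 < 15181 ≤ 16807 = 7⁵, so L = 7.

7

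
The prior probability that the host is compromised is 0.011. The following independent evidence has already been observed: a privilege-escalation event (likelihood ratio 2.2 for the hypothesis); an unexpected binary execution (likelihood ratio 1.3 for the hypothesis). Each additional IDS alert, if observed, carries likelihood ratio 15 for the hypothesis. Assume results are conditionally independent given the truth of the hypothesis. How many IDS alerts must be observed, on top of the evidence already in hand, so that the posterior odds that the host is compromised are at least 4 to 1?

2

Prior odds = 0.011/0.989 = 11/989.
Combined Bayes factor of the evidence already in hand = 2.2 × 1.3 = 2.86.
Odds after that evidence = (11/989) × 2.86 = 1573/49450.
Target odds = 4.
Need 15ⁿ ≥ 4 ÷ (1573/49450) = 197800/1573.
15¹ = 15 falls short of 197800/1573 but 15² = 225 reaches it, so n = 2.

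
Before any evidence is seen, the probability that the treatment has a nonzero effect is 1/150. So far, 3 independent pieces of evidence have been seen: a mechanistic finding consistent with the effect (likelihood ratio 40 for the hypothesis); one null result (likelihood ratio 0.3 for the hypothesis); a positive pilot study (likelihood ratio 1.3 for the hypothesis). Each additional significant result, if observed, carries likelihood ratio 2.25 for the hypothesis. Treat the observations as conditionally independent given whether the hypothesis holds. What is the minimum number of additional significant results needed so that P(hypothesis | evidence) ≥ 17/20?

Prior odds = (1/150)/(149/150) = 1/149.
Combined Bayes factor of the evidence already in hand = 40 × 0.3 × 1.3 = 15.6.
Odds after that evidence = (1/149) × 15.6 = 78/745.
Target odds = 0.85/0.15 = 17/3.
Need 2.25ⁿ ≥ 17/3 ÷ (78/745) = 12665/234.
2.25⁴ = 25.62890625 falls short of 12665/234 but 2.25⁵ = 59049/1024 reaches it, so n = 5.

5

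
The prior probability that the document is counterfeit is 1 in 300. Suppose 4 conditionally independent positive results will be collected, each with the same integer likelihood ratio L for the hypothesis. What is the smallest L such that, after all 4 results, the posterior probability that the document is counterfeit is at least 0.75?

6

Prior odds = (1/300)/(299/300) = 1/299.
Target odds = 0.75/0.25 = 3.
Need L⁴ ≥ 3 ÷ (1/299) = 897.
5⁴ = 625 < 897 ≤ 1296 = 6⁴, so L = 6.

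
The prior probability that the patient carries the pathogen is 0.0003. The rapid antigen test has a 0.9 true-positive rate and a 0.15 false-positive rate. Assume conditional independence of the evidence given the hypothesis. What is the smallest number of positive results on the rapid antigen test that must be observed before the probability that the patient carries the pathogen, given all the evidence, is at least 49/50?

7

Prior odds = 0.0003/0.9997 = 3/9997.
Likelihood ratio of a positive result = 0.9/0.15 = 6.
Target odds: 0.98 ÷ 0.02 = 49.
Require 6ⁿ ≥ 49 ÷ (3/9997) = 489853/3.
6⁶ = 46656 falls short of 489853/3 but 6⁷ = 279936 reaches it, so n = 7.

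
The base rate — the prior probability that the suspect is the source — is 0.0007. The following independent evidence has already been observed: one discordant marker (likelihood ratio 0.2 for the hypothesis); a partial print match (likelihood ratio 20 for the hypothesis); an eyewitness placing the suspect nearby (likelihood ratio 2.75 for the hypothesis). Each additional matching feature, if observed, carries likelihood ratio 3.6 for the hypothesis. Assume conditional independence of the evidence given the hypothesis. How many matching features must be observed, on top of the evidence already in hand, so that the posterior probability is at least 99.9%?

Prior odds = 0.0007/0.9993 = 7/9993.
Combined Bayes factor of the evidence already in hand = 0.2 × 20 × 2.75 = 11.
Odds after that evidence = (7/9993) × 11 = 77/9993.
Target odds = 0.999/0.001 = 999.
Need 3.6ⁿ ≥ 999 ÷ (77/9993) = 9983007/77.
3.6⁹ ≈101560 falls short of 9983007/77 but 3.6¹⁰ ≈365616 reaches it, so n = 10.

10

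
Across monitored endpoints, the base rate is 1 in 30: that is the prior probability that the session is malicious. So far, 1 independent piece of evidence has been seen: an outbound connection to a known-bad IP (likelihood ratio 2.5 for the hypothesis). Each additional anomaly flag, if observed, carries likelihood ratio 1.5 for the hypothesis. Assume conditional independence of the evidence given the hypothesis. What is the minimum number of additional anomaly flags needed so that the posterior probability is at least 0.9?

Prior odds = (1/30)/(29/30) = 1/29.
Bayes factor of the evidence already in hand = 2.5.
Odds after that evidence = (1/29) × 2.5 = 5/58.
Target odds = 0.9/0.1 = 9.
Need 1.5ⁿ ≥ 9 ÷ (5/58) = 104.4.
1.5¹¹ = 177147/2048 falls short of 104.4 but 1.5¹² = 531441/4096 reaches it, so n = 12.

12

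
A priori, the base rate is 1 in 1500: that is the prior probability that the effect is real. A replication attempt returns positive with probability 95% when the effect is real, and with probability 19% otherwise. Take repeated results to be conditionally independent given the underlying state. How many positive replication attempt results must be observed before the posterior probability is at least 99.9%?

9

Prior odds: (1/1500) ÷ (1499/1500) = 1/1499.
Likelihood ratio of a positive result = 0.95/0.19 = 5.
Target posterior odds = 0.999/0.001 = 999.
Need (1/1499) × 5ⁿ ≥ 999, i.e. 5ⁿ ≥ 1497501.
5⁸ = 390625 falls short of 1497501 but 5⁹ = 1953125 reaches it, so n = 9.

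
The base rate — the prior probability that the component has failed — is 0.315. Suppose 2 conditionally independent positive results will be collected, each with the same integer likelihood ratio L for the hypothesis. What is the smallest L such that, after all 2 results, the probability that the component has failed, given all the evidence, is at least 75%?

Prior odds = 0.315/0.685 = 63/137.
Target odds = 0.75/0.25 = 3.
Need L² ≥ 3 ÷ (63/137) = 137/21.
2² = 4 < 137/21 ≤ 9 = 3², so L = 3.

3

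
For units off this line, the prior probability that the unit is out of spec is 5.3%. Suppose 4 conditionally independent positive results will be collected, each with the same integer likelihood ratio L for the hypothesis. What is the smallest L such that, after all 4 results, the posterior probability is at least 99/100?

Prior odds = 0.053/0.947 = 53/947.
Target odds = 0.99/0.01 = 99.
Need L⁴ ≥ 99 ÷ (53/947) = 93753/53.
6⁴ = 1296 < 93753/53 ≤ 2401 = 7⁴, so L = 7.

7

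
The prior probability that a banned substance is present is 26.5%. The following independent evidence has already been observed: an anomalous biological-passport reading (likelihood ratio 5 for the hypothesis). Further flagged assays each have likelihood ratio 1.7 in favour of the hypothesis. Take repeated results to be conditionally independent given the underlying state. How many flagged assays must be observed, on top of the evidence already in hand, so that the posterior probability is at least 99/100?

8

Prior odds = 0.265/0.735 = 53/147.
Bayes factor of the evidence already in hand = 5.
Odds after that evidence = (53/147) × 5 = 265/147.
Target odds = 0.99/0.01 = 99.
Need 1.7ⁿ ≥ 99 ÷ (265/147) = 14553/265.
1.7⁷ = 410338673/10000000 falls short of 14553/265 but 1.7⁸ ≈69.7576 reaches it, so n = 8.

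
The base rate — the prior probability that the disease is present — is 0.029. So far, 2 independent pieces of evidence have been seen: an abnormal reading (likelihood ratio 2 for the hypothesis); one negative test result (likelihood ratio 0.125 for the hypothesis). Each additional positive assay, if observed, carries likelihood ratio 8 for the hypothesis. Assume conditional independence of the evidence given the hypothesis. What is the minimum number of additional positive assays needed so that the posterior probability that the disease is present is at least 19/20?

Prior odds = 0.029/0.971 = 29/971.
Combined Bayes factor of the evidence already in hand = 2 × 0.125 = 0.25.
Odds after that evidence = (29/971) × 0.25 = 29/3884.
Target odds = 0.95/0.05 = 19.
Need 8ⁿ ≥ 19 ÷ (29/3884) = 73796/29.
8³ = 512 falls short of 73796/29 but 8⁴ = 4096 reaches it, so n = 4.

4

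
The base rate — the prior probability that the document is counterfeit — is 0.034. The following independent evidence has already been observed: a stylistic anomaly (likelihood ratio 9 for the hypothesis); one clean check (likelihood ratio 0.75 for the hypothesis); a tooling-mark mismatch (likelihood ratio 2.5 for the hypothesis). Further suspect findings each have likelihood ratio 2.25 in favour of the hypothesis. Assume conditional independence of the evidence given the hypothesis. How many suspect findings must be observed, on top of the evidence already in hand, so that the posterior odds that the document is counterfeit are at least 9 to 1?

Prior odds = 0.034/0.966 = 17/483.
Combined Bayes factor of the evidence already in hand = 9 × 0.75 × 2.5 = 16.875.
Odds after that evidence = (17/483) × 16.875 = 765/1288.
Target odds = 9.
Need 2.25ⁿ ≥ 9 ÷ (765/1288) = 1288/85.
2.25³ = 11.390625 falls short of 1288/85 but 2.25⁴ = 25.62890625 reaches it, so n = 4.

4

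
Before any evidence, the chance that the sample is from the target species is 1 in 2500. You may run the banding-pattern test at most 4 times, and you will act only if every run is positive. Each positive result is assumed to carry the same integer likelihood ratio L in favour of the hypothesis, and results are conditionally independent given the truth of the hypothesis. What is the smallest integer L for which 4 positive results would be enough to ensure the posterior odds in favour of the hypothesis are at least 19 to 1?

15

Prior odds = 0.0004/0.9996 = 1/2499.
Target odds = 19.
Need L⁴ ≥ 19 ÷ (1/2499) = 47481.
14⁴ = 38416 < 47481 ≤ 50625 = 15⁴, so L = 15.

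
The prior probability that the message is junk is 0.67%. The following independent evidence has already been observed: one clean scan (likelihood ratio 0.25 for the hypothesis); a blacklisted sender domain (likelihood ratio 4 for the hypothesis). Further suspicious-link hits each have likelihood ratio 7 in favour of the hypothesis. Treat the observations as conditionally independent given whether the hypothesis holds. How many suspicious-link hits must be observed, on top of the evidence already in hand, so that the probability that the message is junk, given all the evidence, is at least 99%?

Prior odds = 0.0067/0.9933 = 67/9933.
Combined Bayes factor of the evidence already in hand = 0.25 × 4 = 1.
Odds after that evidence = (67/9933) × 1 = 67/9933.
Target odds = 0.99/0.01 = 99.
Need 7ⁿ ≥ 99 ÷ (67/9933) = 983367/67.
7⁴ = 2401 falls short of 983367/67 but 7⁵ = 16807 reaches it, so n = 5.

5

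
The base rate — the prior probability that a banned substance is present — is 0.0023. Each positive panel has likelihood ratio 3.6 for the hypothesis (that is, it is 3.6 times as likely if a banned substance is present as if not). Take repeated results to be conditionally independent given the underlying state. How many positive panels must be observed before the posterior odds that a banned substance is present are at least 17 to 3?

Prior odds: 0.0023 ÷ 0.9977 = 23/9977.
Likelihood ratio per positive panel = 3.6.
Target odds = 17/3.
Need (23/9977) × 3.6ⁿ ≥ 17/3, i.e. 3.6ⁿ ≥ 169609/69.
3.6⁶ = 34012224/15625 falls short of 169609/69 but 3.6⁷ = 612220032/78125 reaches it, so n = 7.

7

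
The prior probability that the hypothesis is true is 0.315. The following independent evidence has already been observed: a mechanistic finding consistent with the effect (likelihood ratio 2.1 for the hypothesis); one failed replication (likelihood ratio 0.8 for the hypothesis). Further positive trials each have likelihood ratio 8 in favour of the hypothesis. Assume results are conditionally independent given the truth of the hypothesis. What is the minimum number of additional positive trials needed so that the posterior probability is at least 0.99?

3

Prior odds = 0.315/0.685 = 63/137.
Combined Bayes factor of the evidence already in hand = 2.1 × 0.8 = 1.68.
Odds after that evidence = (63/137) × 1.68 = 2646/3425.
Target odds = 0.99/0.01 = 99.
Need 8ⁿ ≥ 99 ÷ (2646/3425) = 37675/294.
8² = 64 falls short of 37675/294 but 8³ = 512 reaches it, so n = 3.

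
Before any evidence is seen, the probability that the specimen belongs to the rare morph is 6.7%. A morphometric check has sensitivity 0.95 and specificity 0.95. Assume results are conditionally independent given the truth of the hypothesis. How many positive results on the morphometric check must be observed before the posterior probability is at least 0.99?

3

Prior odds: 0.067 ÷ 0.933 = 67/933.
False-positive rate = 1 − 0.95 = 0.05; likelihood ratio of a positive = 0.95/0.05 = 19.
Target posterior odds = 0.99/0.01 = 99.
Need (67/933) × 19ⁿ ≥ 99, i.e. 19ⁿ ≥ 92367/67.
19² = 361 falls short of 92367/67 but 19³ = 6859 reaches it, so n = 3.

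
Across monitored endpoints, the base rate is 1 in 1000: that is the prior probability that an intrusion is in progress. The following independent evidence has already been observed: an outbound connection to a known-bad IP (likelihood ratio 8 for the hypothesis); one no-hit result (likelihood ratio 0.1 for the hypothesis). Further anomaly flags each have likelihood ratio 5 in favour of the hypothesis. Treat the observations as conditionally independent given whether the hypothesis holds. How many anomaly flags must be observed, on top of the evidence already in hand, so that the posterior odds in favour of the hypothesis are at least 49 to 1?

Prior odds = 0.001/0.999 = 1/999.
Combined Bayes factor of the evidence already in hand = 8 × 0.1 = 0.8.
Odds after that evidence = (1/999) × 0.8 = 4/4995.
Target odds = 49.
Need 5ⁿ ≥ 49 ÷ (4/4995) = 61188.75.
5⁶ = 15625 falls short of 61188.75 but 5⁷ = 78125 reaches it, so n = 7.

7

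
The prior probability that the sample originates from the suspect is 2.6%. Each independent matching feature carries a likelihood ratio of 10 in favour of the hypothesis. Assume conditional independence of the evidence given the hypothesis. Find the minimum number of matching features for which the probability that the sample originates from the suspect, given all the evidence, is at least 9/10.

3

Prior odds: 0.026 ÷ 0.974 = 13/487.
Likelihood ratio per matching feature = 10.
Target posterior odds = 0.9/0.1 = 9.
Need (13/487) × 10ⁿ ≥ 9, i.e. 10ⁿ ≥ 4383/13.
10² = 100 falls short of 4383/13 but 10³ = 1000 reaches it, so n = 3.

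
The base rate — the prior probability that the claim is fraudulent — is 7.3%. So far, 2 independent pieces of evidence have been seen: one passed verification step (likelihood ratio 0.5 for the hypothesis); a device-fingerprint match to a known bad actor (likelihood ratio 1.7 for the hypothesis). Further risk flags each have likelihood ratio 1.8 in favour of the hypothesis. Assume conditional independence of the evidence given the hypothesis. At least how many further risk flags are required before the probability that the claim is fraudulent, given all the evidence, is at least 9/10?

Prior odds = 0.073/0.927 = 73/927.
Combined Bayes factor of the evidence already in hand = 0.5 × 1.7 = 0.85.
Odds after that evidence = (73/927) × 0.85 = 1241/18540.
Target odds = 0.9/0.1 = 9.
Need 1.8ⁿ ≥ 9 ÷ (1241/18540) = 166860/1241.
1.8⁸ = 43046721/390625 falls short of 166860/1241 but 1.8⁹ = 387420489/1953125 reaches it, so n = 9.

9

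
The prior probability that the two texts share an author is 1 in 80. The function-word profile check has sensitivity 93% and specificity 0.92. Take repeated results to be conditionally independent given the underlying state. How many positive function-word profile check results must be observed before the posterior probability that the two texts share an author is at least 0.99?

4

Prior odds: 0.0125 ÷ 0.9875 = 1/79.
False-positive rate = 1 − 0.92 = 0.08; likelihood ratio of a positive = 0.93/0.08 = 11.625.
Target odds: 0.99 ÷ 0.01 = 99.
Require 11.625ⁿ ≥ 99 ÷ (1/79) = 7821.
11.625³ = 804357/512 falls short of 7821 but 11.625⁴ = 74805201/4096 reaches it, so n = 4.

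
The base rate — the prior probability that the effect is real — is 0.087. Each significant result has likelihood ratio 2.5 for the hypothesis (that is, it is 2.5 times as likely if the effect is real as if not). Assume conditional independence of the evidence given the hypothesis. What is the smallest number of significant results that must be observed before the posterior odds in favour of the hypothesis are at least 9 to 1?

Prior odds = 0.087/0.913 = 87/913.
Likelihood ratio per significant result = 2.5.
Target odds = 9.
Need (87/913) × 2.5ⁿ ≥ 9, i.e. 2.5ⁿ ≥ 2739/29.
2.5⁴ = 39.0625 falls short of 2739/29 but 2.5⁵ = 97.65625 reaches it, so n = 5.

5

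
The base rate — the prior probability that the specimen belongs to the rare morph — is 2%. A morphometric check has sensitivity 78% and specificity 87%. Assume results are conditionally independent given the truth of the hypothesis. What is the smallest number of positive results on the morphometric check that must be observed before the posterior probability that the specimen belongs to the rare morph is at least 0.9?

4

Prior odds: 0.02 ÷ 0.98 = 1/49.
False-positive rate = 1 − 0.87 = 0.13; likelihood ratio of a positive = 0.78/0.13 = 6.
Target posterior odds = 0.9/0.1 = 9.
Need (1/49) × 6ⁿ ≥ 9, i.e. 6ⁿ ≥ 441.
6³ = 216 falls short of 441 but 6⁴ = 1296 reaches it, so n = 4.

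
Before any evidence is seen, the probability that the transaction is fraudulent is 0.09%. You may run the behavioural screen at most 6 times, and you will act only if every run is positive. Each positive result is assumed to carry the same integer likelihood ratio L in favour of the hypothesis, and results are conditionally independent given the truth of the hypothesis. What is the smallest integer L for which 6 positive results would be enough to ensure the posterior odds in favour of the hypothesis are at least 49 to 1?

Prior odds = 0.0009/0.9991 = 9/9991.
Target odds = 49.
Need L⁶ ≥ 49 ÷ (9/9991) = 489559/9.
6⁶ = 46656 < 489559/9 ≤ 117649 = 7⁶, so L = 7.

7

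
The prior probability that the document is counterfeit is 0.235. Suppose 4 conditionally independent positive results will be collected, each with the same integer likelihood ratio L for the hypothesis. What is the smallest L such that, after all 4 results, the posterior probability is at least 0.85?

3

Prior odds = 0.235/0.765 = 47/153.
Target odds = 0.85/0.15 = 17/3.
Need L⁴ ≥ 17/3 ÷ (47/153) = 867/47.
2⁴ = 16 < 867/47 ≤ 81 = 3⁴, so L = 3.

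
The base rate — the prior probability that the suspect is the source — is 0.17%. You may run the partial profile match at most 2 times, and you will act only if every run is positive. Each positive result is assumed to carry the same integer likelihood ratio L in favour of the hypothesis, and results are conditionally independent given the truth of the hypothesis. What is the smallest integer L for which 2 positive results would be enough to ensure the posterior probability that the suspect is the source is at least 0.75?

Prior odds = 0.0017/0.9983 = 17/9983.
Target odds = 0.75/0.25 = 3.
Need L² ≥ 3 ÷ (17/9983) = 29949/17.
41² = 1681 < 29949/17 ≤ 1764 = 42², so L = 42.

42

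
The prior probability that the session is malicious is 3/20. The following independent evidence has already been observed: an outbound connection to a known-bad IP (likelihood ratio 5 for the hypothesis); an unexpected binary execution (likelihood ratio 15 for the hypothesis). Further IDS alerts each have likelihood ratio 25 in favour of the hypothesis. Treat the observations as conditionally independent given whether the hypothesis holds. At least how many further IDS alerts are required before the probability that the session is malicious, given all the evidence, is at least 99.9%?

2

Prior odds = 0.15/0.85 = 3/17.
Combined Bayes factor of the evidence already in hand = 5 × 15 = 75.
Odds after that evidence = (3/17) × 75 = 225/17.
Target odds = 0.999/0.001 = 999.
Need 25ⁿ ≥ 999 ÷ (225/17) = 75.48.
25¹ = 25 falls short of 75.48 but 25² = 625 reaches it, so n = 2.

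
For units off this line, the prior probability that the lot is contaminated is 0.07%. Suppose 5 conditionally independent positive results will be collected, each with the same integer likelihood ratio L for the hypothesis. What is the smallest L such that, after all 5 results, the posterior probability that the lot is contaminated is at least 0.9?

Prior odds = 0.0007/0.9993 = 7/9993.
Target odds = 0.9/0.1 = 9.
Need L⁵ ≥ 9 ÷ (7/9993) = 89937/7.
6⁵ = 7776 < 89937/7 ≤ 16807 = 7⁵, so L = 7.

7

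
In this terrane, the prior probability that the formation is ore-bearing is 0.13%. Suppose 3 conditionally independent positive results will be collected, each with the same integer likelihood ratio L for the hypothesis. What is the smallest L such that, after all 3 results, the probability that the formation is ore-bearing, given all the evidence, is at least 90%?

20

Prior odds = 0.0013/0.9987 = 13/9987.
Target odds = 0.9/0.1 = 9.
Need L³ ≥ 9 ÷ (13/9987) = 89883/13.
19³ = 6859 < 89883/13 ≤ 8000 = 20³, so L = 20.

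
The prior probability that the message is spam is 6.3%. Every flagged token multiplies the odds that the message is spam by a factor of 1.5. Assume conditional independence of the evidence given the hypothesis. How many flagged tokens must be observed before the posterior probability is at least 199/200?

20

Prior odds = 0.063/0.937 = 63/937.
Likelihood ratio per flagged token = 1.5.
Target posterior odds = 0.995/0.005 = 199.
Require 1.5ⁿ ≥ 199 ÷ (63/937) = 186463/63.
1.5¹⁹ ≈2216.84 falls short of 186463/63 but 1.5²⁰ ≈3325.26 reaches it, so n = 20.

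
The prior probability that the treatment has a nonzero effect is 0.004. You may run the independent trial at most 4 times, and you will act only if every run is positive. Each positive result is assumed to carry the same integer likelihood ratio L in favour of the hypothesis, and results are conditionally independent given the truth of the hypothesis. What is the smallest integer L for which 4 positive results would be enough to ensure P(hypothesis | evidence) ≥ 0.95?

9

Prior odds = 0.004/0.996 = 1/249.
Target odds = 0.95/0.05 = 19.
Need L⁴ ≥ 19 ÷ (1/249) = 4731.
8⁴ = 4096 < 4731 ≤ 6561 = 9⁴, so L = 9.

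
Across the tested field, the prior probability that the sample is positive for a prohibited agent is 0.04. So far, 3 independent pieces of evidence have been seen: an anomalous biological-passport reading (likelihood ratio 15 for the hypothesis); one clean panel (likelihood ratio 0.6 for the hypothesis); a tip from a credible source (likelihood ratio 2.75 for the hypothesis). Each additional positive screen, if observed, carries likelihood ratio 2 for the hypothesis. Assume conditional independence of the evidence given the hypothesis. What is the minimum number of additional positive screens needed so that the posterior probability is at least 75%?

2

Prior odds = 0.04/0.96 = 1/24.
Combined Bayes factor of the evidence already in hand = 15 × 0.6 × 2.75 = 24.75.
Odds after that evidence = (1/24) × 24.75 = 1.03125.
Target odds = 0.75/0.25 = 3.
Need 2ⁿ ≥ 3 ÷ 1.03125 = 32/11.
2¹ = 2 falls short of 32/11 but 2² = 4 reaches it, so n = 2.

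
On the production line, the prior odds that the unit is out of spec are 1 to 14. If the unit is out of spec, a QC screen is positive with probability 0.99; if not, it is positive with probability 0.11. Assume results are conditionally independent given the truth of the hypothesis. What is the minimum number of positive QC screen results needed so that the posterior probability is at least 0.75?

Prior odds = 1/14.
Likelihood ratio of a positive = 0.99/0.11 = 9.
Target odds: 0.75 ÷ 0.25 = 3.
Require 9ⁿ ≥ 3 ÷ (1/14) = 42.
9¹ = 9 falls short of 42 but 9² = 81 reaches it, so n = 2.

2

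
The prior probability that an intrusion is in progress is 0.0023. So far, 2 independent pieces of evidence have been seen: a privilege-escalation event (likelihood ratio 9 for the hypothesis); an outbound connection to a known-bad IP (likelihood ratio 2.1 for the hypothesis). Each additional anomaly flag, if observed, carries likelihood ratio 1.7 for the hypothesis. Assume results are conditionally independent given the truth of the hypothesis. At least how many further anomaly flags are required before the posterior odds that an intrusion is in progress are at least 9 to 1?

Prior odds = 0.0023/0.9977 = 23/9977.
Combined Bayes factor of the evidence already in hand = 9 × 2.1 = 18.9.
Odds after that evidence = (23/9977) × 18.9 = 4347/99770.
Target odds = 9.
Need 1.7ⁿ ≥ 9 ÷ (4347/99770) = 99770/483.
1.7¹⁰ ≈201.599 falls short of 99770/483 but 1.7¹¹ ≈342.719 reaches it, so n = 11.

11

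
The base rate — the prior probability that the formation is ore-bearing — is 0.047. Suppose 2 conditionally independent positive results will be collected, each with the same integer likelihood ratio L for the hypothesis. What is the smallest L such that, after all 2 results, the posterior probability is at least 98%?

32

Prior odds = 0.047/0.953 = 47/953.
Target odds = 0.98/0.02 = 49.
Need L² ≥ 49 ÷ (47/953) = 46697/47.
31² = 961 < 46697/47 ≤ 1024 = 32², so L = 32.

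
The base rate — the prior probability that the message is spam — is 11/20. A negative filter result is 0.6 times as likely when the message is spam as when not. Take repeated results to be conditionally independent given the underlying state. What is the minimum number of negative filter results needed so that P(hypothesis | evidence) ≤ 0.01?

Prior odds: 0.55 ÷ 0.45 = 11/9.
Likelihood ratio per negative filter result = 0.6.
Target posterior odds = 0.01/0.99 = 1/99.
Need (11/9) × 0.6ⁿ ≤ 1/99, i.e. 0.6ⁿ ≤ 1/121.
0.6⁹ = 19683/1953125 is still above 1/121 but 0.6¹⁰ = 59049/9765625 is at or below it, so n = 10.

10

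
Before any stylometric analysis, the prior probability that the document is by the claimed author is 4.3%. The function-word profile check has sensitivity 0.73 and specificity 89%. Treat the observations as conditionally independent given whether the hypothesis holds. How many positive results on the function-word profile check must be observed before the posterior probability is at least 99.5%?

Prior odds: 0.043 ÷ 0.957 = 43/957.
False-positive rate = 1 − 0.89 = 0.11; likelihood ratio of a positive = 0.73/0.11 = 73/11.
Target odds: 0.995 ÷ 0.005 = 199.
Require (73/11)ⁿ ≥ 199 ÷ (43/957) = 190443/43.
(73/11)⁴ = 28398241/14641 falls short of 190443/43 but (73/11)⁵ ≈12872.1 reaches it, so n = 5.

5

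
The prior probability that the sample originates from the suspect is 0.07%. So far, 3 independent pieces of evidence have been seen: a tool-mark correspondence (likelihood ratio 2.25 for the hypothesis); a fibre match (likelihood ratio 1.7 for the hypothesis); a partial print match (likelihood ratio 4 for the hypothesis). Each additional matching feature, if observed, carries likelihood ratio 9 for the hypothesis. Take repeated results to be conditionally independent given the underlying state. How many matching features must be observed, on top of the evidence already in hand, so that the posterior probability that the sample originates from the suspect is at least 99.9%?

6

Prior odds = 0.0007/0.9993 = 7/9993.
Combined Bayes factor of the evidence already in hand = 2.25 × 1.7 × 4 = 15.3.
Odds after that evidence = (7/9993) × 15.3 = 357/33310.
Target odds = 0.999/0.001 = 999.
Need 9ⁿ ≥ 999 ÷ (357/33310) = 11092230/119.
9⁵ = 59049 falls short of 11092230/119 but 9⁶ = 531441 reaches it, so n = 6.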